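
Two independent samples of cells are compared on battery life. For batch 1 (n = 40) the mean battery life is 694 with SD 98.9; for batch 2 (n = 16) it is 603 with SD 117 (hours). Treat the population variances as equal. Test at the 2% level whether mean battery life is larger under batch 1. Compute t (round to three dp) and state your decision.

t = 2.951; reject H0

Let group 1 = batch 1, group 2 = batch 2. H0: μ_1 = μ_2; H1: μ_1 > μ_2 (two-sample pooled-variance t-test, right-tailed).
s_p² = [(40−1)·98.9² + (16−1)·117²]/(40+16−2) = 10866.7
t = (694 − 603)/√[10866.7·(1/40 + 1/16)] = 2.951
df = n₁ + n₂ − 2 = 54
p-value = P(T ≥ 2.951) ≈ 0.0023
Since p ≈ 0.0023 < α = 0.02, reject H0; the evidence is statistically significant.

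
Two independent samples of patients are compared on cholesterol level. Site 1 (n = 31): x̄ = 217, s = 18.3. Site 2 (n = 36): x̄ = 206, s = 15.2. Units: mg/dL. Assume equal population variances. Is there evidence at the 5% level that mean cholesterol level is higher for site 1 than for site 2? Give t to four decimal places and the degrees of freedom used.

Let group 1 = site 1, group 2 = site 2. H0: μ_1 = μ_2; H1: μ_1 > μ_2 (two-sample pooled-variance t-test, right-tailed).
s_p² = [(31−1)·18.3² + (36−1)·15.2²]/(31+36−2) = 278.971
t = (217 − 206)/√[278.971·(1/31 + 1/36)] = 2.6879
df = n₁ + n₂ − 2 = 65
p-value = P(T ≥ 2.6879) ≈ 0.0046
Since p ≈ 0.0046 < α = 0.05, reject H0; the evidence is statistically significant.

t = 2.6879, df = 65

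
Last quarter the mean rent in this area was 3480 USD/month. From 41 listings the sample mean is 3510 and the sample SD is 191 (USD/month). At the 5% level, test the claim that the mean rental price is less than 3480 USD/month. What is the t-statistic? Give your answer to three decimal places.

1.006

H0: μ = 3480; H1: μ < 3480 (one-sample t-test, left-tailed).
t = (x̄ − μ₀)/(s/√n) = (3510 − 3480)/(191/√41) = 1.006
df = n − 1 = 40
p-value = P(T ≤ 1.006) ≈ 0.840
Since p ≈ 0.840 > α = 0.05, fail to reject H0; the data do not provide sufficient evidence against H0.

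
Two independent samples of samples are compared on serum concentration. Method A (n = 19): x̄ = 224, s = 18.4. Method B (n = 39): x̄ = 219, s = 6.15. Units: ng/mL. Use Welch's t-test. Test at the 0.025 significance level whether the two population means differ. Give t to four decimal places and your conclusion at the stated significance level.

t = 1.1535; fail to reject H0

Let group 1 = method A, group 2 = method B. H0: μ_1 = μ_2; H1: μ_1 ≠ μ_2 (Welch's two-sample t-test, two-sided).
t = (x̄_1 − x̄_2)/√(s_1²/n_1 + s_2²/n_2) = (224 − 219)/√(18.4²/19 + 6.15²/39) = 1.1535
Welch–Satterthwaite df ≈ 19.98
Two-sided p-value ≈ 0.262
Since p ≈ 0.262 > α = 0.025, fail to reject H0; the evidence is not statistically significant.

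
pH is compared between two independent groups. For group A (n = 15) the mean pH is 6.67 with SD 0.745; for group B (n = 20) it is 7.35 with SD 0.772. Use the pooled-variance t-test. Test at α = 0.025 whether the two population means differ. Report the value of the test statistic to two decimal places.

-2.62

Let group 1 = group A, group 2 = group B. H0: μ_1 = μ_2; H1: μ_1 ≠ μ_2 (two-sample pooled-variance t-test, two-sided).
s_p² = [(15−1)·0.745² + (20−1)·0.772²]/(15+20−2) = 0.578607
t = (6.67 − 7.35)/√[0.578607·(1/15 + 1/20)] = -2.62
df = n₁ + n₂ − 2 = 33
Two-sided p-value ≈ 0.013
Since p ≈ 0.013 < α = 0.025, reject H0; the data support H1.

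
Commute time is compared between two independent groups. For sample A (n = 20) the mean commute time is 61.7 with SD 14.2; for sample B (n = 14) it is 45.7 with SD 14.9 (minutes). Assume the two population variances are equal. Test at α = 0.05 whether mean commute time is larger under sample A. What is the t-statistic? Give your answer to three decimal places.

Let group 1 = sample A, group 2 = sample B. H0: μ_1 = μ_2; H1: μ_1 > μ_2 (two-sample pooled-variance t-test, right-tailed).
s_p² = [(20−1)·14.2² + (14−1)·14.9²]/(20+14−2) = 209.915
t = (61.7 − 45.7)/√[209.915·(1/20 + 1/14)] = 3.169
df = n₁ + n₂ − 2 = 32
p-value = P(T ≥ 3.169) ≈ 0.002
Since p ≈ 0.002 < α = 0.05, reject H0; the evidence is statistically significant.

3.169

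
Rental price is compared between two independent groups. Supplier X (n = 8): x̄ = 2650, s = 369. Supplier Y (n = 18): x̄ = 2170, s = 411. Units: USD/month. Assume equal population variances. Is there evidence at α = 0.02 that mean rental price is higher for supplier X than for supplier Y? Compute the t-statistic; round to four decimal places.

Let group 1 = supplier X, group 2 = supplier Y. H0: μ_1 = μ_2; H1: μ_1 > μ_2 (two-sample pooled-variance t-test, right-tailed).
s_p² = [(8−1)·369² + (18−1)·411²]/(8+18−2) = 159366
t = (2650 − 2170)/√[159366·(1/8 + 1/18)] = 2.8297
df = n₁ + n₂ − 2 = 24
p-value = P(T ≥ 2.8297) ≈ 0.005
Since p ≈ 0.005 < α = 0.02, reject H0; the data support H1.

2.8297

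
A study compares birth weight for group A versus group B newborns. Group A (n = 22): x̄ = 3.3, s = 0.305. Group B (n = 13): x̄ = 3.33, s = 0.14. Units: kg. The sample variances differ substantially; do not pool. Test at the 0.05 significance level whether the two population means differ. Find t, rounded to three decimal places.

Let group 1 = group A, group 2 = group B. H0: μ_1 = μ_2; H1: μ_1 ≠ μ_2 (Welch's two-sample t-test, two-sided).
t = (x̄_1 − x̄_2)/√(s_1²/n_1 + s_2²/n_2) = (3.3 − 3.33)/√(0.305²/22 + 0.14²/13) = -0.396
Welch–Satterthwaite df ≈ 31.61
Two-sided p-value ≈ 0.6947
Since p ≈ 0.6947 > α = 0.05, fail to reject H0; the data do not provide sufficient evidence against H0.

-0.396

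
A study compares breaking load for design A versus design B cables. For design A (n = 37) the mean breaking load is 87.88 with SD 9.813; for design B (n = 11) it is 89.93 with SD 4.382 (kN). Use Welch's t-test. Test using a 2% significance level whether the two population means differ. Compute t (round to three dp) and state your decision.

t = -0.983; fail to reject H0

Let group 1 = design A, group 2 = design B. H0: μ_1 = μ_2; H1: μ_1 ≠ μ_2 (Welch's two-sample t-test, two-sided).
t = (x̄_1 − x̄_2)/√(s_1²/n_1 + s_2²/n_2) = (87.88 − 89.93)/√(9.813²/37 + 4.382²/11) = -0.983
Welch–Satterthwaite df ≈ 38.36
Two-sided p-value ≈ 0.332
Since p ≈ 0.332 > α = 0.02, fail to reject H0; the evidence is not statistically significant.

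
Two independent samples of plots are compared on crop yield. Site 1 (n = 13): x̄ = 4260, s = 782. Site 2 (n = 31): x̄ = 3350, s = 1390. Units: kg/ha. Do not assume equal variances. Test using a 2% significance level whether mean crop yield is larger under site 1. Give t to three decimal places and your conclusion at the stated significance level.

Let group 1 = site 1, group 2 = site 2. H0: μ_1 = μ_2; H1: μ_1 > μ_2 (Welch's two-sample t-test, right-tailed).
t = (x̄_1 − x̄_2)/√(s_1²/n_1 + s_2²/n_2) = (4260 − 3350)/√(782²/13 + 1390²/31) = 2.752
Welch–Satterthwaite df ≈ 38.11
p-value = P(T ≥ 2.752) ≈ 0.0045
Since p ≈ 0.0045 < α = 0.02, reject H0; the evidence is statistically significant.

t = 2.752; reject H0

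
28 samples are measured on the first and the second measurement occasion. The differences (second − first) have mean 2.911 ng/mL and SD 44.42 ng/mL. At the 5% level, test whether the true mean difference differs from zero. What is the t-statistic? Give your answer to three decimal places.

H0: μ_d = 0; H1: μ_d ≠ 0 (paired t-test on the differences, two-sided).
t = d̄/(s_d/√n) = 2.911/(44.42/√28) = 0.347
df = n − 1 = 27
Two-sided p-value ≈ 0.731
Since p ≈ 0.731 > α = 0.05, fail to reject H0; the data do not provide sufficient evidence against H0.

0.347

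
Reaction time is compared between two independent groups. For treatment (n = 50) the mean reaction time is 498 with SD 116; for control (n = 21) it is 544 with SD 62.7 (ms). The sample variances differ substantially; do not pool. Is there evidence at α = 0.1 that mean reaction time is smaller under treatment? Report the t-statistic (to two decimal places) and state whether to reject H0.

t = -2.15; reject H0

Let group 1 = treatment, group 2 = control. H0: μ_1 = μ_2; H1: μ_1 < μ_2 (Welch's two-sample t-test, left-tailed).
t = (x̄_1 − x̄_2)/√(s_1²/n_1 + s_2²/n_2) = (498 − 544)/√(116²/50 + 62.7²/21) = -2.15
Welch–Satterthwaite df ≈ 64.46
p-value = P(T ≤ -2.15) ≈ 0.018
Since p ≈ 0.018 < α = 0.1, reject H0; the data support H1.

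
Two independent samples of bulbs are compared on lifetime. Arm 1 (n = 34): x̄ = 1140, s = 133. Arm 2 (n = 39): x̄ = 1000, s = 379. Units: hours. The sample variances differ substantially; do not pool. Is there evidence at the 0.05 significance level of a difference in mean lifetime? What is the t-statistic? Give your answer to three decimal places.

Let group 1 = arm 1, group 2 = arm 2. H0: μ_1 = μ_2; H1: μ_1 ≠ μ_2 (Welch's two-sample t-test, two-sided).
t = (x̄_1 − x̄_2)/√(s_1²/n_1 + s_2²/n_2) = (1140 − 1000)/√(133²/34 + 379²/39) = 2.159
Welch–Satterthwaite df ≈ 48.38
Two-sided p-value ≈ 0.036
Since p ≈ 0.036 < α = 0.05, reject H0; the evidence is statistically significant.

2.159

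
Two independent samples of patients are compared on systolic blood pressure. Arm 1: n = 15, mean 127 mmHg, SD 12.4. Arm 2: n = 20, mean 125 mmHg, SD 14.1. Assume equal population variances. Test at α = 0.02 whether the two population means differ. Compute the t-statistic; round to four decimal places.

0.4368

Let group 1 = arm 1, group 2 = arm 2. H0: μ_1 = μ_2; H1: μ_1 ≠ μ_2 (two-sample pooled-variance t-test, two-sided).
s_p² = [(15−1)·12.4² + (20−1)·14.1²]/(15+20−2) = 179.698
t = (127 − 125)/√[179.698·(1/15 + 1/20)] = 0.4368
df = n₁ + n₂ − 2 = 33
Two-sided p-value ≈ 0.665
Since p ≈ 0.665 > α = 0.02, fail to reject H0; the data do not provide sufficient evidence against H0.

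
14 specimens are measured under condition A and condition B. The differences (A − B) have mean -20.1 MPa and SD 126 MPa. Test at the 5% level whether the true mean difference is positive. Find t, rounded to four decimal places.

-0.5969

H0: μ_d = 0; H1: μ_d > 0 (paired t-test on the differences, right-tailed).
t = d̄/(s_d/√n) = -20.1/(126/√14) = -0.5969
df = n − 1 = 13
p-value = P(T ≥ -0.5969) ≈ 0.720
Since p ≈ 0.720 > α = 0.05, fail to reject H0; the evidence is not statistically significant.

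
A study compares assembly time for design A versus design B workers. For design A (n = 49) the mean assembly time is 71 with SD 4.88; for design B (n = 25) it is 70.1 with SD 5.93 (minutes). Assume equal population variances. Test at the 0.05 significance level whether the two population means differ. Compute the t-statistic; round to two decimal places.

Let group 1 = design A, group 2 = design B. H0: μ_1 = μ_2; H1: μ_1 ≠ μ_2 (two-sample pooled-variance t-test, two-sided).
s_p² = [(49−1)·4.88² + (25−1)·5.93²]/(49+25−2) = 27.5979
t = (71 − 70.1)/√[27.5979·(1/49 + 1/25)] = 0.70
df = n₁ + n₂ − 2 = 72
Two-sided p-value ≈ 0.488
Since p ≈ 0.488 > α = 0.05, fail to reject H0; the evidence is not statistically significant.

0.70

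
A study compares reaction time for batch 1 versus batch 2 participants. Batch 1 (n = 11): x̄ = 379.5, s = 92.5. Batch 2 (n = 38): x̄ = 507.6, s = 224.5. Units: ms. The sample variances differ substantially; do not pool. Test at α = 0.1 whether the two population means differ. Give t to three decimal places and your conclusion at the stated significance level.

Let group 1 = batch 1, group 2 = batch 2. H0: μ_1 = μ_2; H1: μ_1 ≠ μ_2 (Welch's two-sample t-test, two-sided).
t = (x̄_1 − x̄_2)/√(s_1²/n_1 + s_2²/n_2) = (379.5 − 507.6)/√(92.5²/11 + 224.5²/38) = -2.793
Welch–Satterthwaite df ≈ 40.98
Two-sided p-value ≈ 0.008
Since p ≈ 0.008 < α = 0.1, reject H0; the data support H1.

t = -2.793; reject H0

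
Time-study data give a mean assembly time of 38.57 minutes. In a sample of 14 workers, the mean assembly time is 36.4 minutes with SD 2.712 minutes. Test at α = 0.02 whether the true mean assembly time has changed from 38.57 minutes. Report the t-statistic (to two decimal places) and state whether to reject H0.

t = -2.99; reject H0

H0: μ = 38.57; H1: μ ≠ 38.57 (one-sample t-test, two-sided).
t = (x̄ − μ₀)/(s/√n) = (36.4 − 38.57)/(2.712/√14) = -2.99
df = n − 1 = 13
Two-sided p-value ≈ 0.0104
Since p ≈ 0.0104 < α = 0.02, reject H0; the evidence is statistically significant.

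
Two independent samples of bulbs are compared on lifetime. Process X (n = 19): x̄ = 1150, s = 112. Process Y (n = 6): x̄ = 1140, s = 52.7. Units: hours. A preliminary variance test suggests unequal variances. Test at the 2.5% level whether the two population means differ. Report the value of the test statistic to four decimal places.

Let group 1 = process X, group 2 = process Y. H0: μ_1 = μ_2; H1: μ_1 ≠ μ_2 (Welch's two-sample t-test, two-sided).
t = (x̄_1 − x̄_2)/√(s_1²/n_1 + s_2²/n_2) = (1150 − 1140)/√(112²/19 + 52.7²/6) = 0.2984
Welch–Satterthwaite df ≈ 18.81
Two-sided p-value ≈ 0.7687
Since p ≈ 0.7687 > α = 0.025, fail to reject H0; the evidence is not statistically significant.

0.2984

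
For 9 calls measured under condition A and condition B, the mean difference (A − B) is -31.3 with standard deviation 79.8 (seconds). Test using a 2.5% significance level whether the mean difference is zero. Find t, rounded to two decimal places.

H0: μ_d = 0; H1: μ_d ≠ 0 (paired t-test on the differences, two-sided).
t = d̄/(s_d/√n) = -31.3/(79.8/√9) = -1.18
df = n − 1 = 8
Two-sided p-value ≈ 0.273
Since p ≈ 0.273 > α = 0.025, fail to reject H0; the data do not provide sufficient evidence against H0.

-1.18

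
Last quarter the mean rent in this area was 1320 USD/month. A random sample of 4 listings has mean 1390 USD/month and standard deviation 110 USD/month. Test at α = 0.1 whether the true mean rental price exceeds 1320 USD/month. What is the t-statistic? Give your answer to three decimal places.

H0: μ = 1320; H1: μ > 1320 (one-sample t-test, right-tailed).
t = (x̄ − μ₀)/(s/√n) = (1390 − 1320)/(110/√4) = 1.273
df = n − 1 = 3
p-value = P(T ≥ 1.273) ≈ 0.146
Since p ≈ 0.146 > α = 0.1, fail to reject H0; the data do not provide sufficient evidence against H0.

1.273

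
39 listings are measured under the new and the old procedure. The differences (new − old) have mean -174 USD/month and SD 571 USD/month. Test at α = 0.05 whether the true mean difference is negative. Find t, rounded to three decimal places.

H0: μ_d = 0; H1: μ_d < 0 (paired t-test on the differences, left-tailed).
t = d̄/(s_d/√n) = -174/(571/√39) = -1.903
df = n − 1 = 38
p-value = P(T ≤ -1.903) ≈ 0.032
Since p ≈ 0.032 < α = 0.05, reject H0; the data support H1.

-1.903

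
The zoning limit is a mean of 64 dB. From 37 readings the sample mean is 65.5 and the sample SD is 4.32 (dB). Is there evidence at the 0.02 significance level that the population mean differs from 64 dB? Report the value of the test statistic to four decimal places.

2.1121

H0: μ = 64; H1: μ ≠ 64 (one-sample t-test, two-sided).
t = (x̄ − μ₀)/(s/√n) = (65.5 − 64)/(4.32/√37) = 2.1121
df = n − 1 = 36
Two-sided p-value ≈ 0.0417
Since p ≈ 0.0417 > α = 0.02, fail to reject H0; the data do not provide sufficient evidence against H0.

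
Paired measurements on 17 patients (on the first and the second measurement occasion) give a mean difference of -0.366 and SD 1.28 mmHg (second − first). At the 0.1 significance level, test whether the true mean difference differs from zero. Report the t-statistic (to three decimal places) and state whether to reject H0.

t = -1.179; fail to reject H0

H0: μ_d = 0; H1: μ_d ≠ 0 (paired t-test on the differences, two-sided).
t = d̄/(s_d/√n) = -0.366/(1.28/√17) = -1.179
df = n − 1 = 16
Two-sided p-value ≈ 0.256
Since p ≈ 0.256 > α = 0.1, fail to reject H0; the evidence is not statistically significant.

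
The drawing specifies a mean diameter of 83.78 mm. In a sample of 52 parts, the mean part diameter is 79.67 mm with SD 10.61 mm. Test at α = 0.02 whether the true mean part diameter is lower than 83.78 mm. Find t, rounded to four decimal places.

-2.7934

H0: μ = 83.78; H1: μ < 83.78 (one-sample t-test, left-tailed).
t = (x̄ − μ₀)/(s/√n) = (79.67 − 83.78)/(10.61/√52) = -2.7934
df = n − 1 = 51
p-value = P(T ≤ -2.7934) ≈ 0.0037
Since p ≈ 0.0037 < α = 0.02, reject H0; the evidence is statistically significant.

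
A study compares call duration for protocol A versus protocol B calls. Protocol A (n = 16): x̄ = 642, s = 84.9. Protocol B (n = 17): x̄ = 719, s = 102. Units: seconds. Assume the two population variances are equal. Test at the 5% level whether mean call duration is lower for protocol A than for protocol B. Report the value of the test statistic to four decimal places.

Let group 1 = protocol A, group 2 = protocol B. H0: μ_1 = μ_2; H1: μ_1 < μ_2 (two-sample pooled-variance t-test, left-tailed).
s_p² = [(16−1)·84.9² + (17−1)·102²]/(16+17−2) = 8857.55
t = (642 − 719)/√[8857.55·(1/16 + 1/17)] = -2.3489
df = n₁ + n₂ − 2 = 31
p-value = P(T ≤ -2.3489) ≈ 0.013
Since p ≈ 0.013 < α = 0.05, reject H0; the data support H1.

-2.3489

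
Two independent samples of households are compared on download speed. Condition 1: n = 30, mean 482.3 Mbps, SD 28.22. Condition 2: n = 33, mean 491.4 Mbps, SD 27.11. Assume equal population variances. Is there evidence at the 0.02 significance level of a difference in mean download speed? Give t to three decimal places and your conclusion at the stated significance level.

t = -1.305; fail to reject H0

Let group 1 = condition 1, group 2 = condition 2. H0: μ_1 = μ_2; H1: μ_1 ≠ μ_2 (two-sample pooled-variance t-test, two-sided).
s_p² = [(30−1)·28.22² + (33−1)·27.11²]/(30+33−2) = 764.15
t = (482.3 − 491.4)/√[764.15·(1/30 + 1/33)] = -1.305
df = n₁ + n₂ − 2 = 61
Two-sided p-value ≈ 0.1968
Since p ≈ 0.1968 > α = 0.02, fail to reject H0; the data do not provide sufficient evidence against H0.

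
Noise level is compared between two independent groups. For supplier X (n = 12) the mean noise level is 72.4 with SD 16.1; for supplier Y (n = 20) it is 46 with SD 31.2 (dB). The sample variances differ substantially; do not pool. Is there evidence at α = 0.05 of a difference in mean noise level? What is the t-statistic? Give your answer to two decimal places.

Let group 1 = supplier X, group 2 = supplier Y. H0: μ_1 = μ_2; H1: μ_1 ≠ μ_2 (Welch's two-sample t-test, two-sided).
t = (x̄_1 − x̄_2)/√(s_1²/n_1 + s_2²/n_2) = (72.4 − 46)/√(16.1²/12 + 31.2²/20) = 3.15
Welch–Satterthwaite df ≈ 29.55
Two-sided p-value ≈ 0.0037
Since p ≈ 0.0037 < α = 0.05, reject H0; the data support H1.

3.15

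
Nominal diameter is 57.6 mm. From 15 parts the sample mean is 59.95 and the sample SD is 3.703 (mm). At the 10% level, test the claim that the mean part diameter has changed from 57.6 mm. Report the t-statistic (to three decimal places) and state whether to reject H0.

H0: μ = 57.6; H1: μ ≠ 57.6 (one-sample t-test, two-sided).
t = (x̄ − μ₀)/(s/√n) = (59.95 − 57.6)/(3.703/√15) = 2.458
df = n − 1 = 14
Two-sided p-value ≈ 0.0276
Since p ≈ 0.0276 < α = 0.1, reject H0; the evidence is statistically significant.

t = 2.458; reject H0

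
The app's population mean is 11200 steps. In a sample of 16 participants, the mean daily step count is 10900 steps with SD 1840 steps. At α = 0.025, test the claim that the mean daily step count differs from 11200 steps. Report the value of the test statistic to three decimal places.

H0: μ = 11200; H1: μ ≠ 11200 (one-sample t-test, two-sided).
t = (x̄ − μ₀)/(s/√n) = (10900 − 11200)/(1840/√16) = -0.652
df = n − 1 = 15
Two-sided p-value ≈ 0.5242
Since p ≈ 0.5242 > α = 0.025, fail to reject H0; the data do not provide sufficient evidence against H0.

-0.652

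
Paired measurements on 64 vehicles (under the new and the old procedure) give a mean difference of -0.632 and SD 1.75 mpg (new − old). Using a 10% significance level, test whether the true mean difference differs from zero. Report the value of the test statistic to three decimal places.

-2.889

H0: μ_d = 0; H1: μ_d ≠ 0 (paired t-test on the differences, two-sided).
t = d̄/(s_d/√n) = -0.632/(1.75/√64) = -2.889
df = n − 1 = 63
Two-sided p-value ≈ 0.005
Since p ≈ 0.005 < α = 0.1, reject H0; the data support H1.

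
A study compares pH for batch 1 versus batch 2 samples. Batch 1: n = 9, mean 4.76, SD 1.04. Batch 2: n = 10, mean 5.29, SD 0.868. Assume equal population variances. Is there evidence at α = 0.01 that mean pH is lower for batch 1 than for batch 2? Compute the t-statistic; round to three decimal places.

-1.211

Let group 1 = batch 1, group 2 = batch 2. H0: μ_1 = μ_2; H1: μ_1 < μ_2 (two-sample pooled-variance t-test, left-tailed).
s_p² = [(9−1)·1.04² + (10−1)·0.868²]/(9+10−2) = 0.90786
t = (4.76 − 5.29)/√[0.90786·(1/9 + 1/10)] = -1.211
df = n₁ + n₂ − 2 = 17
p-value = P(T ≤ -1.211) ≈ 0.121
Since p ≈ 0.121 > α = 0.01, fail to reject H0; the data do not provide sufficient evidence against H0.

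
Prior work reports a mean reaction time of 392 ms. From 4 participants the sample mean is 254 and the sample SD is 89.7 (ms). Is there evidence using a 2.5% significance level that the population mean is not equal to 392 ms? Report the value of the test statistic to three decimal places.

-3.077

H0: μ = 392; H1: μ ≠ 392 (one-sample t-test, two-sided).
t = (x̄ − μ₀)/(s/√n) = (254 − 392)/(89.7/√4) = -3.077
df = n − 1 = 3
Two-sided p-value ≈ 0.0543
Since p ≈ 0.0543 > α = 0.025, fail to reject H0; the data do not provide sufficient evidence against H0.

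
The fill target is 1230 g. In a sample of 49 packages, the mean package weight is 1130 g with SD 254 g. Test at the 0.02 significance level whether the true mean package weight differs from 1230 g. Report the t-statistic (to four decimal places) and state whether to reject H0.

t = -2.7559; reject H0

H0: μ = 1230; H1: μ ≠ 1230 (one-sample t-test, two-sided).
t = (x̄ − μ₀)/(s/√n) = (1130 − 1230)/(254/√49) = -2.7559
df = n − 1 = 48
Two-sided p-value ≈ 0.008
Since p ≈ 0.008 < α = 0.02, reject H0; the data support H1.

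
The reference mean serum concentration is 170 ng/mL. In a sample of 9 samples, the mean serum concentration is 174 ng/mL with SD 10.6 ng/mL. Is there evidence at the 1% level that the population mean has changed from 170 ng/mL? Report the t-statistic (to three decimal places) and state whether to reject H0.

H0: μ = 170; H1: μ ≠ 170 (one-sample t-test, two-sided).
t = (x̄ − μ₀)/(s/√n) = (174 − 170)/(10.6/√9) = 1.132
df = n − 1 = 8
Two-sided p-value ≈ 0.2904
Since p ≈ 0.2904 > α = 0.01, fail to reject H0; the data do not provide sufficient evidence against H0.

t = 1.132; fail to reject H0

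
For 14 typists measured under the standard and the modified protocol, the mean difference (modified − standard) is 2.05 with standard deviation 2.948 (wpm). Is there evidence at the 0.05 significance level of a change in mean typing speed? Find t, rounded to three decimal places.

H0: μ_d = 0; H1: μ_d ≠ 0 (paired t-test on the differences, two-sided).
t = d̄/(s_d/√n) = 2.05/(2.948/√14) = 2.602
df = n − 1 = 13
Two-sided p-value ≈ 0.022
Since p ≈ 0.022 < α = 0.05, reject H0; the evidence is statistically significant.

2.602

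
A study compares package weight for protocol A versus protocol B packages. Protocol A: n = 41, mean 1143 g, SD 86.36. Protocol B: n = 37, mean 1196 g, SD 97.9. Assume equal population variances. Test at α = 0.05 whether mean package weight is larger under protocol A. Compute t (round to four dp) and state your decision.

Let group 1 = protocol A, group 2 = protocol B. H0: μ_1 = μ_2; H1: μ_1 > μ_2 (two-sample pooled-variance t-test, right-tailed).
s_p² = [(41−1)·86.36² + (37−1)·97.9²]/(41+37−2) = 8465.27
t = (1143 − 1196)/√[8465.27·(1/41 + 1/37)] = -2.5404
df = n₁ + n₂ − 2 = 76
p-value = P(T ≥ -2.5404) ≈ 0.993
Since p ≈ 0.993 > α = 0.05, fail to reject H0; the evidence is not statistically significant.

t = -2.5404; fail to reject H0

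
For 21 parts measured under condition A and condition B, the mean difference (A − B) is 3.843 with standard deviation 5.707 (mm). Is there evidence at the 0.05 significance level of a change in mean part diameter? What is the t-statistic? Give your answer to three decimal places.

3.086

H0: μ_d = 0; H1: μ_d ≠ 0 (paired t-test on the differences, two-sided).
t = d̄/(s_d/√n) = 3.843/(5.707/√21) = 3.086
df = n − 1 = 20
Two-sided p-value ≈ 0.006
Since p ≈ 0.006 < α = 0.05, reject H0; the data support H1.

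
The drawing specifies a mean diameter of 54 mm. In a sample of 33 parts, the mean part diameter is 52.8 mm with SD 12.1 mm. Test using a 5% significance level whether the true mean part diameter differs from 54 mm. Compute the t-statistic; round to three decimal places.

H0: μ = 54; H1: μ ≠ 54 (one-sample t-test, two-sided).
t = (x̄ − μ₀)/(s/√n) = (52.8 − 54)/(12.1/√33) = -0.570
df = n − 1 = 32
Two-sided p-value ≈ 0.573
Since p ≈ 0.573 > α = 0.05, fail to reject H0; the evidence is not statistically significant.

-0.570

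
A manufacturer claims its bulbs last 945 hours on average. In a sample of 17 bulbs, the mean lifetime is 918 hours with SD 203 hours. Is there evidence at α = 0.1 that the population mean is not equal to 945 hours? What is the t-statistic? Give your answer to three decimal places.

H0: μ = 945; H1: μ ≠ 945 (one-sample t-test, two-sided).
t = (x̄ − μ₀)/(s/√n) = (918 − 945)/(203/√17) = -0.548
df = n − 1 = 16
Two-sided p-value ≈ 0.591
Since p ≈ 0.591 > α = 0.1, fail to reject H0; the evidence is not statistically significant.

-0.548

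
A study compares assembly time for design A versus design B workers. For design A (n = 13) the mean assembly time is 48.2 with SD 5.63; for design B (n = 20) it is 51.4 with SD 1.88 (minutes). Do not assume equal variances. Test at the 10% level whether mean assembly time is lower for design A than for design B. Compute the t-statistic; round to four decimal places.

-1.9789

Let group 1 = design A, group 2 = design B. H0: μ_1 = μ_2; H1: μ_1 < μ_2 (Welch's two-sample t-test, left-tailed).
t = (x̄_1 − x̄_2)/√(s_1²/n_1 + s_2²/n_2) = (48.2 − 51.4)/√(5.63²/13 + 1.88²/20) = -1.9789
Welch–Satterthwaite df ≈ 13.76
p-value = P(T ≤ -1.9789) ≈ 0.034
Since p ≈ 0.034 < α = 0.1, reject H0; the data support H1.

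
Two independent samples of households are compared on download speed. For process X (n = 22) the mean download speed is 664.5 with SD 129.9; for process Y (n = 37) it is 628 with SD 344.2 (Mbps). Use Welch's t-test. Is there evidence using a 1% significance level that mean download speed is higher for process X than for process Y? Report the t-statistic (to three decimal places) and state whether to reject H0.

Let group 1 = process X, group 2 = process Y. H0: μ_1 = μ_2; H1: μ_1 > μ_2 (Welch's two-sample t-test, right-tailed).
t = (x̄_1 − x̄_2)/√(s_1²/n_1 + s_2²/n_2) = (664.5 − 628)/√(129.9²/22 + 344.2²/37) = 0.579
Welch–Satterthwaite df ≈ 50.36
p-value = P(T ≥ 0.579) ≈ 0.282
Since p ≈ 0.282 > α = 0.01, fail to reject H0; the evidence is not statistically significant.

t = 0.579; fail to reject H0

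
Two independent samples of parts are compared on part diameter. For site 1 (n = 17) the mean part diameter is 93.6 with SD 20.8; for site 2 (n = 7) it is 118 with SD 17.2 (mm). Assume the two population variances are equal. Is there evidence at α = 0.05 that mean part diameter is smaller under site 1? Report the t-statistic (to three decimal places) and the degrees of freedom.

t = -2.733, df = 22

Let group 1 = site 1, group 2 = site 2. H0: μ_1 = μ_2; H1: μ_1 < μ_2 (two-sample pooled-variance t-test, left-tailed).
s_p² = [(17−1)·20.8² + (7−1)·17.2²]/(17+7−2) = 395.331
t = (93.6 − 118)/√[395.331·(1/17 + 1/7)] = -2.733
df = n₁ + n₂ − 2 = 22
p-value = P(T ≤ -2.733) ≈ 0.0061
Since p ≈ 0.0061 < α = 0.05, reject H0; the data support H1.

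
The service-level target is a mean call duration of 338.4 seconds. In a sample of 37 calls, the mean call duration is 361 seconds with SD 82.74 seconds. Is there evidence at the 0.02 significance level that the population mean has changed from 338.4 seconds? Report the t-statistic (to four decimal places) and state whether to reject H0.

H0: μ = 338.4; H1: μ ≠ 338.4 (one-sample t-test, two-sided).
t = (x̄ − μ₀)/(s/√n) = (361 − 338.4)/(82.74/√37) = 1.6615
df = n − 1 = 36
Two-sided p-value ≈ 0.1053
Since p ≈ 0.1053 > α = 0.02, fail to reject H0; the evidence is not statistically significant.

t = 1.6615; fail to reject H0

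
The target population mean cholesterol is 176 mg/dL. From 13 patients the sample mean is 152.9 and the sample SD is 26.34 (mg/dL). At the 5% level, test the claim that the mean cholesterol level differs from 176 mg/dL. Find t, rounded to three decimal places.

-3.162

H0: μ = 176; H1: μ ≠ 176 (one-sample t-test, two-sided).
t = (x̄ − μ₀)/(s/√n) = (152.9 − 176)/(26.34/√13) = -3.162
df = n − 1 = 12
Two-sided p-value ≈ 0.008
Since p ≈ 0.008 < α = 0.05, reject H0; the data support H1.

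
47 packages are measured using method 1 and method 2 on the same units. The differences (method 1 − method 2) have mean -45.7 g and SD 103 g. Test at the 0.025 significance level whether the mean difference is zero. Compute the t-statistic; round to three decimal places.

H0: μ_d = 0; H1: μ_d ≠ 0 (paired t-test on the differences, two-sided).
t = d̄/(s_d/√n) = -45.7/(103/√47) = -3.042
df = n − 1 = 46
Two-sided p-value ≈ 0.004
Since p ≈ 0.004 < α = 0.025, reject H0; the evidence is statistically significant.

-3.042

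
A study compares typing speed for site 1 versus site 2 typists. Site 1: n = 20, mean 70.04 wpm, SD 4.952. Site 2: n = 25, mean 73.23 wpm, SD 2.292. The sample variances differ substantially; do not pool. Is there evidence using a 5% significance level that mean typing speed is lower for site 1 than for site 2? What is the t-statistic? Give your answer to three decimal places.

Let group 1 = site 1, group 2 = site 2. H0: μ_1 = μ_2; H1: μ_1 < μ_2 (Welch's two-sample t-test, left-tailed).
t = (x̄_1 − x̄_2)/√(s_1²/n_1 + s_2²/n_2) = (70.04 − 73.23)/√(4.952²/20 + 2.292²/25) = -2.662
Welch–Satterthwaite df ≈ 25.48
p-value = P(T ≤ -2.662) ≈ 0.0066
Since p ≈ 0.0066 < α = 0.05, reject H0; the data support H1.

-2.662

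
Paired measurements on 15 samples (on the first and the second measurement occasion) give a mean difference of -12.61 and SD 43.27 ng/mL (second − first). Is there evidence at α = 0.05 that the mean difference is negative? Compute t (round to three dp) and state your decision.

t = -1.129; fail to reject H0

H0: μ_d = 0; H1: μ_d < 0 (paired t-test on the differences, left-tailed).
t = d̄/(s_d/√n) = -12.61/(43.27/√15) = -1.129
df = n − 1 = 14
p-value = P(T ≤ -1.129) ≈ 0.139
Since p ≈ 0.139 > α = 0.05, fail to reject H0; the evidence is not statistically significant.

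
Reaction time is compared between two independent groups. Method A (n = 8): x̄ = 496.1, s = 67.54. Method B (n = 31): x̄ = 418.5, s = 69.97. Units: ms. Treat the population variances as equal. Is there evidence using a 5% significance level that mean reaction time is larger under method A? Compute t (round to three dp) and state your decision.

Let group 1 = method A, group 2 = method B. H0: μ_1 = μ_2; H1: μ_1 > μ_2 (two-sample pooled-variance t-test, right-tailed).
s_p² = [(8−1)·67.54² + (31−1)·69.97²]/(8+31−2) = 4832.58
t = (496.1 − 418.5)/√[4832.58·(1/8 + 1/31)] = 2.815
df = n₁ + n₂ − 2 = 37
p-value = P(T ≥ 2.815) ≈ 0.0039
Since p ≈ 0.0039 < α = 0.05, reject H0; the data support H1.

t = 2.815; reject H0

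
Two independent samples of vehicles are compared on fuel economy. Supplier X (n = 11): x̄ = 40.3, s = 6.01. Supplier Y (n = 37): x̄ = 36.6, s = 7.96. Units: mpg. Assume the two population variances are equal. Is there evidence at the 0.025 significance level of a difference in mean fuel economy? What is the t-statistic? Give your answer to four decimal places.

1.4216

Let group 1 = supplier X, group 2 = supplier Y. H0: μ_1 = μ_2; H1: μ_1 ≠ μ_2 (two-sample pooled-variance t-test, two-sided).
s_p² = [(11−1)·6.01² + (37−1)·7.96²]/(11+37−2) = 57.4395
t = (40.3 − 36.6)/√[57.4395·(1/11 + 1/37)] = 1.4216
df = n₁ + n₂ − 2 = 46
Two-sided p-value ≈ 0.162
Since p ≈ 0.162 > α = 0.025, fail to reject H0; the data do not provide sufficient evidence against H0.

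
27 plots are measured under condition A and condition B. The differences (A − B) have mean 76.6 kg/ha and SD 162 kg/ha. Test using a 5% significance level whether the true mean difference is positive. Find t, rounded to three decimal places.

2.457

H0: μ_d = 0; H1: μ_d > 0 (paired t-test on the differences, right-tailed).
t = d̄/(s_d/√n) = 76.6/(162/√27) = 2.457
df = n − 1 = 26
p-value = P(T ≥ 2.457) ≈ 0.0105
Since p ≈ 0.0105 < α = 0.05, reject H0; the evidence is statistically significant.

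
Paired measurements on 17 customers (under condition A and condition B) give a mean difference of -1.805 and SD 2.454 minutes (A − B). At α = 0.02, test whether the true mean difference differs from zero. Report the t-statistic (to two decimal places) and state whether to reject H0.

t = -3.03; reject H0

H0: μ_d = 0; H1: μ_d ≠ 0 (paired t-test on the differences, two-sided).
t = d̄/(s_d/√n) = -1.805/(2.454/√17) = -3.03
df = n − 1 = 16
Two-sided p-value ≈ 0.008
Since p ≈ 0.008 < α = 0.02, reject H0; the evidence is statistically significant.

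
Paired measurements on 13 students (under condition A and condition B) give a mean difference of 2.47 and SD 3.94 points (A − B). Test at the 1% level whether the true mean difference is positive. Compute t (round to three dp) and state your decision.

H0: μ_d = 0; H1: μ_d > 0 (paired t-test on the differences, right-tailed).
t = d̄/(s_d/√n) = 2.47/(3.94/√13) = 2.260
df = n − 1 = 12
p-value = P(T ≥ 2.260) ≈ 0.0216
Since p ≈ 0.0216 > α = 0.01, fail to reject H0; the data do not provide sufficient evidence against H0.

t = 2.260; fail to reject H0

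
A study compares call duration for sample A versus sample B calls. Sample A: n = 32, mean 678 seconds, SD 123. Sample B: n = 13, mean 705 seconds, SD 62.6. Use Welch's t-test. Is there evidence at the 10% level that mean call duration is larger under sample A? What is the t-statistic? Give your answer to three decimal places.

Let group 1 = sample A, group 2 = sample B. H0: μ_1 = μ_2; H1: μ_1 > μ_2 (Welch's two-sample t-test, right-tailed).
t = (x̄_1 − x̄_2)/√(s_1²/n_1 + s_2²/n_2) = (678 − 705)/√(123²/32 + 62.6²/13) = -0.970
Welch–Satterthwaite df ≈ 40.55
p-value = P(T ≥ -0.970) ≈ 0.831
Since p ≈ 0.831 > α = 0.1, fail to reject H0; the data do not provide sufficient evidence against H0.

-0.970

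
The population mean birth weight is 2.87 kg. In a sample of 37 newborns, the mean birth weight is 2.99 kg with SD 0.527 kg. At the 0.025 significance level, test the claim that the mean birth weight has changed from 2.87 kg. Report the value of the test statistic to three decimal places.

1.385

H0: μ = 2.87; H1: μ ≠ 2.87 (one-sample t-test, two-sided).
t = (x̄ − μ₀)/(s/√n) = (2.99 − 2.87)/(0.527/√37) = 1.385
df = n − 1 = 36
Two-sided p-value ≈ 0.175
Since p ≈ 0.175 > α = 0.025, fail to reject H0; the evidence is not statistically significant.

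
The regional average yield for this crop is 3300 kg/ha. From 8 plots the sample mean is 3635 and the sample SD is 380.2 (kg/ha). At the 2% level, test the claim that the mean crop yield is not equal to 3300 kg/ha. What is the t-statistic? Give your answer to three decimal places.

H0: μ = 3300; H1: μ ≠ 3300 (one-sample t-test, two-sided).
t = (x̄ − μ₀)/(s/√n) = (3635 − 3300)/(380.2/√8) = 2.492
df = n − 1 = 7
Two-sided p-value ≈ 0.041
Since p ≈ 0.041 > α = 0.02, fail to reject H0; the evidence is not statistically significant.

2.492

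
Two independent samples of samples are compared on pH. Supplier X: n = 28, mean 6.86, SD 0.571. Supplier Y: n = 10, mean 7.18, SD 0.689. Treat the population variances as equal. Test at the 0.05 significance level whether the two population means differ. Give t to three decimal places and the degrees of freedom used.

Let group 1 = supplier X, group 2 = supplier Y. H0: μ_1 = μ_2; H1: μ_1 ≠ μ_2 (two-sample pooled-variance t-test, two-sided).
s_p² = [(28−1)·0.571² + (10−1)·0.689²]/(28+10−2) = 0.363211
t = (6.86 − 7.18)/√[0.363211·(1/28 + 1/10)] = -1.441
df = n₁ + n₂ − 2 = 36
Two-sided p-value ≈ 0.158
Since p ≈ 0.158 > α = 0.05, fail to reject H0; the evidence is not statistically significant.

t = -1.441, df = 36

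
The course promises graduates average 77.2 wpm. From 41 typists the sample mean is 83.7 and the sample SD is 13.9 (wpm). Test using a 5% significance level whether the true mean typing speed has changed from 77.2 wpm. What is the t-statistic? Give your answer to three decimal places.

H0: μ = 77.2; H1: μ ≠ 77.2 (one-sample t-test, two-sided).
t = (x̄ − μ₀)/(s/√n) = (83.7 − 77.2)/(13.9/√41) = 2.994
df = n − 1 = 40
Two-sided p-value ≈ 0.005
Since p ≈ 0.005 < α = 0.05, reject H0; the evidence is statistically significant.

2.994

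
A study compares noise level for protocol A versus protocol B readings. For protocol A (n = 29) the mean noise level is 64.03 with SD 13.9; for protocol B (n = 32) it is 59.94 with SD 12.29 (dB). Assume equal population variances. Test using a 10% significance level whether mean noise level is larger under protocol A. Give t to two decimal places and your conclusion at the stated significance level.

Let group 1 = protocol A, group 2 = protocol B. H0: μ_1 = μ_2; H1: μ_1 > μ_2 (two-sample pooled-variance t-test, right-tailed).
s_p² = [(29−1)·13.9² + (32−1)·12.29²]/(29+32−2) = 171.055
t = (64.03 − 59.94)/√[171.055·(1/29 + 1/32)] = 1.22
df = n₁ + n₂ − 2 = 59
p-value = P(T ≥ 1.22) ≈ 0.114
Since p ≈ 0.114 > α = 0.1, fail to reject H0; the data do not provide sufficient evidence against H0.

t = 1.22; fail to reject H0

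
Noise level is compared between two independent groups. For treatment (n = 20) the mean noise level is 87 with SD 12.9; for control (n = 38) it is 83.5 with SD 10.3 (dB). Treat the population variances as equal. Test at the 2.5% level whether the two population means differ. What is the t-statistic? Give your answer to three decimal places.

Let group 1 = treatment, group 2 = control. H0: μ_1 = μ_2; H1: μ_1 ≠ μ_2 (two-sample pooled-variance t-test, two-sided).
s_p² = [(20−1)·12.9² + (38−1)·10.3²]/(20+38−2) = 126.556
t = (87 − 83.5)/√[126.556·(1/20 + 1/38)] = 1.126
df = n₁ + n₂ − 2 = 56
Two-sided p-value ≈ 0.2649
Since p ≈ 0.2649 > α = 0.025, fail to reject H0; the data do not provide sufficient evidence against H0.

1.126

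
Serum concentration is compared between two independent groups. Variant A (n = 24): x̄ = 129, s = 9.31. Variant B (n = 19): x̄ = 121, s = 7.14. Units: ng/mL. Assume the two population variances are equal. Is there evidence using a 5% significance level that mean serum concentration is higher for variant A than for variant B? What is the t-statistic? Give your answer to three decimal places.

Let group 1 = variant A, group 2 = variant B. H0: μ_1 = μ_2; H1: μ_1 > μ_2 (two-sample pooled-variance t-test, right-tailed).
s_p² = [(24−1)·9.31² + (19−1)·7.14²]/(24+19−2) = 71.0045
t = (129 − 121)/√[71.0045·(1/24 + 1/19)] = 3.092
df = n₁ + n₂ − 2 = 41
p-value = P(T ≥ 3.092) ≈ 0.0018
Since p ≈ 0.0018 < α = 0.05, reject H0; the data support H1.

3.092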